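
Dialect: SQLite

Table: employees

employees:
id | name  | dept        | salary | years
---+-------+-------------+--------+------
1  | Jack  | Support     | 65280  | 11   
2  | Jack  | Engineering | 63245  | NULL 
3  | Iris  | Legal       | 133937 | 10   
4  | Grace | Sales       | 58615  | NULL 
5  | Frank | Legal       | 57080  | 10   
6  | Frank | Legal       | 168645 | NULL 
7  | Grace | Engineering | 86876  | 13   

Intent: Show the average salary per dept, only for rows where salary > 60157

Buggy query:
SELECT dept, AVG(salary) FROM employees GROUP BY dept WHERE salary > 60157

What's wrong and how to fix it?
Bug: Row-level WHERE must come before GROUP BY in the clause order

Fix: Place WHERE between FROM and GROUP BY

Corrected query:
SELECT dept, AVG(salary) FROM employees WHERE salary > 60157 GROUP BY dept

Result:
dept        | AVG(salary)
------------+------------
Engineering | 75060.5    
Legal       | 151291     
Support     | 65280      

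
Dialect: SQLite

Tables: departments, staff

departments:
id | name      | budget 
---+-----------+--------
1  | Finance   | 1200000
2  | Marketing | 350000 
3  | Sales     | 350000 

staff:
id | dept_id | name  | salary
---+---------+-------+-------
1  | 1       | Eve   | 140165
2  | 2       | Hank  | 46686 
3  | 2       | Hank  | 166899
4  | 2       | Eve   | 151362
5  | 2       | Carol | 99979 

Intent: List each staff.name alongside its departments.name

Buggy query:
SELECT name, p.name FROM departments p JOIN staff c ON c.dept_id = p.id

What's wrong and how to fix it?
Bug: 'name' exists in both joined tables, so the database can't tell which one is meant

Fix: Qualify the column with its table alias (c.name)

Corrected query:
SELECT c.name, p.name FROM departments p JOIN staff c ON c.dept_id = p.id

Result:
name  | name     
------+----------
Eve   | Finance  
Hank  | Marketing
Hank  | Marketing
Eve   | Marketing
Carol | Marketing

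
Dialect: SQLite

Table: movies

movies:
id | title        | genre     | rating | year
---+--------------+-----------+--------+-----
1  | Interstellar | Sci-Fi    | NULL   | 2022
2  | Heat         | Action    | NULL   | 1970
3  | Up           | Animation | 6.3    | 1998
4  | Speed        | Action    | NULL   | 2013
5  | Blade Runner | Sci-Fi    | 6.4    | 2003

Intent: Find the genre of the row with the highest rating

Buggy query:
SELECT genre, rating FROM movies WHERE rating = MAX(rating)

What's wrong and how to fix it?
Bug: MAX(rating) is an aggregate and cannot be used directly in WHERE

Fix: Wrap MAX in a scalar subquery so WHERE compares against a single value

Corrected query:
SELECT genre, rating FROM movies WHERE rating = (SELECT MAX(rating) FROM movies)

Result:
genre  | rating
-------+-------
Sci-Fi | 6.4   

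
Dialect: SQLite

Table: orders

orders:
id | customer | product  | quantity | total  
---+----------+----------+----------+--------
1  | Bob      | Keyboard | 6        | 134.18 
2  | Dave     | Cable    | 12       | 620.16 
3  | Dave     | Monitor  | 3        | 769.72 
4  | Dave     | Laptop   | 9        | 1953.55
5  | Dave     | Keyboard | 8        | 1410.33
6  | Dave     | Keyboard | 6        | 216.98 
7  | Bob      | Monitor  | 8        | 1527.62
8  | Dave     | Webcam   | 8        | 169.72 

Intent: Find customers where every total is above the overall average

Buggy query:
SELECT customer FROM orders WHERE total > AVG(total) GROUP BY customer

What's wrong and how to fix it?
Bug: WHERE evaluates per row before aggregation, so AVG() is unavailable

Fix: Compute the overall average in a scalar subquery and compare each group's MIN against it in HAVING

Corrected query:
SELECT customer FROM orders GROUP BY customer HAVING MIN(total) > (SELECT AVG(total) FROM orders)

Result:
(no rows)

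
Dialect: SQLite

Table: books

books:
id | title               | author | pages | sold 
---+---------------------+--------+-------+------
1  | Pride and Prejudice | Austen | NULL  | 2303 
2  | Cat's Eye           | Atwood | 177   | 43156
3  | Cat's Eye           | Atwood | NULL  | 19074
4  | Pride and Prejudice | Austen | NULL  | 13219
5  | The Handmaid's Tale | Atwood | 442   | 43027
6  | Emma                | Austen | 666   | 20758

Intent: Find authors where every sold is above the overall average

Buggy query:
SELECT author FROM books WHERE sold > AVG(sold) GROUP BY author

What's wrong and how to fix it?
Bug: WHERE evaluates per row before aggregation, so AVG() is unavailable

Fix: Use a subquery for AVG and a HAVING MIN(...) filter so the condition holds for every row in the group

Corrected query:
SELECT author FROM books GROUP BY author HAVING MIN(sold) > (SELECT AVG(sold) FROM books)

Result:
(no rows)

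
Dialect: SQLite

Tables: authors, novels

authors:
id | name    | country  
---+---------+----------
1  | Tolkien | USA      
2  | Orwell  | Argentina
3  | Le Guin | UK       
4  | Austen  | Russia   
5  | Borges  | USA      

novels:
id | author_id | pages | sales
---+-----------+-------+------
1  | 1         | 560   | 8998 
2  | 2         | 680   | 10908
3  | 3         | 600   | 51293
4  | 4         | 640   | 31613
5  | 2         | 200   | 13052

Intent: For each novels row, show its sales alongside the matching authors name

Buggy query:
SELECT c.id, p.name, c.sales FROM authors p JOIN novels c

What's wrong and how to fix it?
Bug: JOIN with no ON clause produces a cartesian product; every novels row pairs with every authors row

Fix: Specify the join condition linking the foreign key to the parent id

Corrected query:
SELECT c.id, p.name, c.sales FROM authors p JOIN novels c ON c.author_id = p.id

Result:
id | name    | sales
---+---------+------
1  | Tolkien | 8998 
2  | Orwell  | 10908
3  | Le Guin | 51293
4  | Austen  | 31613
5  | Orwell  | 13052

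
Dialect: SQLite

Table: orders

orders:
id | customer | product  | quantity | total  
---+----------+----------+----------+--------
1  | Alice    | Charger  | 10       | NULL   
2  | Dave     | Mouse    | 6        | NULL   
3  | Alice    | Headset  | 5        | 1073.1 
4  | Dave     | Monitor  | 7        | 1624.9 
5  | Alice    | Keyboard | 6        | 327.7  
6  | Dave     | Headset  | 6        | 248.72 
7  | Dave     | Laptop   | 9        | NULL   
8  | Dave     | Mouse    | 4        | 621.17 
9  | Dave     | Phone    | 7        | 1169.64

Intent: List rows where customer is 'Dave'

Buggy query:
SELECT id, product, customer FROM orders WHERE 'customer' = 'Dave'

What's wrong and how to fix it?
Bug: 'customer' in single quotes is a string literal, not the column; the comparison is literal-vs-literal and never true

Fix: Remove the quotes around the column name (or use double quotes for an identifier)

Corrected query:
SELECT id, product, customer FROM orders WHERE customer = 'Dave'

Result:
id | product | customer
---+---------+---------
2  | Mouse   | Dave    
4  | Monitor | Dave    
6  | Headset | Dave    
7  | Laptop  | Dave    
8  | Mouse   | Dave    
9  | Phone   | Dave    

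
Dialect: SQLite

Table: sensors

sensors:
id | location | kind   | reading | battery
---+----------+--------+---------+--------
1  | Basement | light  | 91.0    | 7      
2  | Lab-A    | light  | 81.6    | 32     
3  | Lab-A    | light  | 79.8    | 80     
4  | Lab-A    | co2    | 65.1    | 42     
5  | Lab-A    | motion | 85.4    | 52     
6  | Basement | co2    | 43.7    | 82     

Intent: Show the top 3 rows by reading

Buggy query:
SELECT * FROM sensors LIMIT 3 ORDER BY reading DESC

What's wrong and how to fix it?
Bug: ORDER BY cannot follow LIMIT; LIMIT is the final clause

Fix: Swap the clauses: ORDER BY first, then LIMIT

Corrected query:
SELECT * FROM sensors ORDER BY reading DESC LIMIT 3

Result:
id | location | kind   | reading | battery
---+----------+--------+---------+--------
1  | Basement | light  | 91      | 7      
5  | Lab-A    | motion | 85.4    | 52     
2  | Lab-A    | light  | 81.6    | 32     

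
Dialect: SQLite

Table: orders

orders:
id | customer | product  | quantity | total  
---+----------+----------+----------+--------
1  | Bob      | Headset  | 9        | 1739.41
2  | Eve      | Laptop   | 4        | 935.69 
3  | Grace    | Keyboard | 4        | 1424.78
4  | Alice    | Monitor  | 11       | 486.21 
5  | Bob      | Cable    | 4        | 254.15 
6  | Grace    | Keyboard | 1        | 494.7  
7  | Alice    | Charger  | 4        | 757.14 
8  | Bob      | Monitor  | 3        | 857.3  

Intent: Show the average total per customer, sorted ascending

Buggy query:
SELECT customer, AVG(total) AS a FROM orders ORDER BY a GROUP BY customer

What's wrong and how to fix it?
Bug: ORDER BY appears before GROUP BY; SQL clause order requires GROUP BY first

Fix: Move ORDER BY to the end, after GROUP BY

Corrected query:
SELECT customer, AVG(total) AS a FROM orders GROUP BY customer ORDER BY a

Result:
customer | a         
---------+-----------
Alice    | 621.675   
Eve      | 935.69    
Bob      | 950.286667
Grace    | 959.74    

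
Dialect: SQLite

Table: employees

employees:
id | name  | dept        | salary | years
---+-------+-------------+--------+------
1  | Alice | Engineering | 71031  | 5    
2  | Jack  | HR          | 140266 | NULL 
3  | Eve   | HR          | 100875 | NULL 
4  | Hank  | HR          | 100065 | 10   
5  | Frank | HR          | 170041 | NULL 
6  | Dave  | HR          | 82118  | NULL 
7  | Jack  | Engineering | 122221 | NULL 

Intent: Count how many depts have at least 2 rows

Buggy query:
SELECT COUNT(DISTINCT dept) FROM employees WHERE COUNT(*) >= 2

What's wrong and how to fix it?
Bug: WHERE filters individual rows, not groups, so a group-level COUNT is invalid there

Fix: Group first with HAVING COUNT(*) >= 2, then COUNT the resulting groups

Corrected query:
SELECT COUNT(*) FROM (SELECT dept FROM employees GROUP BY dept HAVING COUNT(*) >= 2)

Result:
COUNT(*)
--------
2       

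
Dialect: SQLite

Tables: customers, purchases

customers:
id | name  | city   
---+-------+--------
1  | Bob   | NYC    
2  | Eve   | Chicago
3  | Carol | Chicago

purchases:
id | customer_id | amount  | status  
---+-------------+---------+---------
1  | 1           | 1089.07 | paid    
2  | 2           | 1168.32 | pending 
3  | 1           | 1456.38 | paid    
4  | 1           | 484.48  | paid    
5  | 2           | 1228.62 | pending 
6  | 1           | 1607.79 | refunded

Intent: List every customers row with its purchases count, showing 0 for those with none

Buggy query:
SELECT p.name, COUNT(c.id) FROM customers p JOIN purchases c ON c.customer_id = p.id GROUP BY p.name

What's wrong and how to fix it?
Bug: INNER JOIN drops customers rows that have no matching purchases rows

Fix: Use LEFT JOIN so parents without children still appear (COUNT(c.id) gives 0)

Corrected query:
SELECT p.name, COUNT(c.id) FROM customers p LEFT JOIN purchases c ON c.customer_id = p.id GROUP BY p.name

Result:
name  | COUNT(c.id)
------+------------
Bob   | 4          
Carol | 0          
Eve   | 2          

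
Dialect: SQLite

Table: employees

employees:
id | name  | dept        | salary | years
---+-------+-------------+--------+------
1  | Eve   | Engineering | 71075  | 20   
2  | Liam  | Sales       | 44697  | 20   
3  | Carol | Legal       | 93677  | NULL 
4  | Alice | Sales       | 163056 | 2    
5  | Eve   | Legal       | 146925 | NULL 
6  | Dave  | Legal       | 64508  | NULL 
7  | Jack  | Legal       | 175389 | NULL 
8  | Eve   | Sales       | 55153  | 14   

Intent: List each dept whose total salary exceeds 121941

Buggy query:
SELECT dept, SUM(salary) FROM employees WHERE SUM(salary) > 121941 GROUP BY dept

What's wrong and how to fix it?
Bug: SUM(salary) is an aggregate, but WHERE filters rows before aggregation

Fix: Use HAVING (which filters groups after aggregation) instead of WHERE

Corrected query:
SELECT dept, SUM(salary) FROM employees GROUP BY dept HAVING SUM(salary) > 121941

Result:
dept  | SUM(salary)
------+------------
Legal | 480499     
Sales | 262906     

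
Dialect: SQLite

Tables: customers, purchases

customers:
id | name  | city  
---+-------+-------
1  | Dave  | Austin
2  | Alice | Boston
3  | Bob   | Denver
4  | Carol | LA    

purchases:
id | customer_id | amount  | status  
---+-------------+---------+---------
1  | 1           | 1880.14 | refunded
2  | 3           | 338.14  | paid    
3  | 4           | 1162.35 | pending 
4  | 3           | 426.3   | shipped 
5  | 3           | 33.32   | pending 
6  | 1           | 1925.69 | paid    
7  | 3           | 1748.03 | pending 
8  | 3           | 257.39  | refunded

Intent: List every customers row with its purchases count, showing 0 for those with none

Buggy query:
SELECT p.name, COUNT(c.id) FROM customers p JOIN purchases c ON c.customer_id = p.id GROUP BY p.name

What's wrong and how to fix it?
Bug: An inner join excludes parents with zero children

Fix: Switch to LEFT JOIN to retain unmatched parent rows

Corrected query:
SELECT p.name, COUNT(c.id) FROM customers p LEFT JOIN purchases c ON c.customer_id = p.id GROUP BY p.name

Result:
name  | COUNT(c.id)
------+------------
Alice | 0          
Bob   | 5          
Carol | 1          
Dave  | 2          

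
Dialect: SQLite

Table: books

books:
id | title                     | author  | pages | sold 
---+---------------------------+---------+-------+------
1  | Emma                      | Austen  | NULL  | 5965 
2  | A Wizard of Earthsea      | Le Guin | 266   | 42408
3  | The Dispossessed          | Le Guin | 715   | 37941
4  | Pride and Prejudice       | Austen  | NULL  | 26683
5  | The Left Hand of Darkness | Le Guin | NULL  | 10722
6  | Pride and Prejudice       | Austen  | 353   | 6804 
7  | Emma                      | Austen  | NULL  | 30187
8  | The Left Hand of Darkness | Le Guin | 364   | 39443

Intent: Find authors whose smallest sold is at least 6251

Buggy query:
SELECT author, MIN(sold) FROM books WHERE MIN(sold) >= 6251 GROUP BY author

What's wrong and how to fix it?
Bug: MIN() in WHERE is a misuse of aggregate

Fix: Use HAVING for the per-group MIN condition

Corrected query:
SELECT author, MIN(sold) FROM books GROUP BY author HAVING MIN(sold) >= 6251

Result:
author  | MIN(sold)
--------+----------
Le Guin | 10722    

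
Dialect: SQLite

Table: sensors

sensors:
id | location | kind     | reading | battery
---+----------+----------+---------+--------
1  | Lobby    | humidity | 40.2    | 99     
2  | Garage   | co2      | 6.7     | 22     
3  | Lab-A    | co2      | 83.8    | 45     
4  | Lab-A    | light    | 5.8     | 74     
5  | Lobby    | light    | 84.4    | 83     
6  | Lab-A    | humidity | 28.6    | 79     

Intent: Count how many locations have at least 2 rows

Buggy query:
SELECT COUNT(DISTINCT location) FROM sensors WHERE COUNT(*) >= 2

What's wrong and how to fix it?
Bug: COUNT(*) cannot appear in WHERE; the per-group count doesn't exist yet

Fix: Use a subquery that GROUPs and filters with HAVING, then count its rows

Corrected query:
SELECT COUNT(*) FROM (SELECT location FROM sensors GROUP BY location HAVING COUNT(*) >= 2)

Result:
COUNT(*)
--------
2       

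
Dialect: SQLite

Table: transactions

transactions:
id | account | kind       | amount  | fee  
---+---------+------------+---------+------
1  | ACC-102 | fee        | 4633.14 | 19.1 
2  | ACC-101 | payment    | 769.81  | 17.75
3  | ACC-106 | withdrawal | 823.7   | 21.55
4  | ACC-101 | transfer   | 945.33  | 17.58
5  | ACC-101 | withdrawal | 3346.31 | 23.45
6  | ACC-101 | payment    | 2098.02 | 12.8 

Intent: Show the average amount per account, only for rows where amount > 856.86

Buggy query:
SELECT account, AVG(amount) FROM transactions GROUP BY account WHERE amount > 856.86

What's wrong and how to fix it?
Bug: WHERE cannot follow GROUP BY

Fix: Place WHERE between FROM and GROUP BY

Corrected query:
SELECT account, AVG(amount) FROM transactions WHERE amount > 856.86 GROUP BY account

Result:
account | AVG(amount)
--------+------------
ACC-101 | 2129.886667
ACC-102 | 4633.14    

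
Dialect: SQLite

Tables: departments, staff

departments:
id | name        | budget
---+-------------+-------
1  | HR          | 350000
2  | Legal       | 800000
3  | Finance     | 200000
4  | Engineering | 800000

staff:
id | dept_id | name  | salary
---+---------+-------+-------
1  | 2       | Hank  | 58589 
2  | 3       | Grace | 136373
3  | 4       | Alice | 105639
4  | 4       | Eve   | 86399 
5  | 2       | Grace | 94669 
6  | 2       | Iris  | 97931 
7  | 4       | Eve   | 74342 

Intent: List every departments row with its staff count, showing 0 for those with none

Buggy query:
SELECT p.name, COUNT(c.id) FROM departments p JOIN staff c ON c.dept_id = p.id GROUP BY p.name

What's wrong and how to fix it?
Bug: An inner join excludes parents with zero children

Fix: Switch to LEFT JOIN to retain unmatched parent rows

Corrected query:
SELECT p.name, COUNT(c.id) FROM departments p LEFT JOIN staff c ON c.dept_id = p.id GROUP BY p.name

Result:
name        | COUNT(c.id)
------------+------------
Engineering | 3          
Finance     | 1          
HR          | 0          
Legal       | 3          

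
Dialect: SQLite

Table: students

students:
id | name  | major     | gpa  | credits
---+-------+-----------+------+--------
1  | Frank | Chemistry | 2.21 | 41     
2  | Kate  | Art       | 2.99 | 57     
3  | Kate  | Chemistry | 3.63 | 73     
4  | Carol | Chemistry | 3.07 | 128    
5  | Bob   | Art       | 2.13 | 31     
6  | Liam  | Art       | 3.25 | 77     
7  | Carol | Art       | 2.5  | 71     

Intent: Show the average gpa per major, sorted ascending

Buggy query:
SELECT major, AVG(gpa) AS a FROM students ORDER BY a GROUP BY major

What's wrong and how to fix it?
Bug: ORDER BY appears before GROUP BY; SQL clause order requires GROUP BY first

Fix: Reorder: SELECT … FROM … GROUP BY … ORDER BY …

Corrected query:
SELECT major, AVG(gpa) AS a FROM students GROUP BY major ORDER BY a

Result:
major     | a     
----------+-------
Art       | 2.7175
Chemistry | 2.97  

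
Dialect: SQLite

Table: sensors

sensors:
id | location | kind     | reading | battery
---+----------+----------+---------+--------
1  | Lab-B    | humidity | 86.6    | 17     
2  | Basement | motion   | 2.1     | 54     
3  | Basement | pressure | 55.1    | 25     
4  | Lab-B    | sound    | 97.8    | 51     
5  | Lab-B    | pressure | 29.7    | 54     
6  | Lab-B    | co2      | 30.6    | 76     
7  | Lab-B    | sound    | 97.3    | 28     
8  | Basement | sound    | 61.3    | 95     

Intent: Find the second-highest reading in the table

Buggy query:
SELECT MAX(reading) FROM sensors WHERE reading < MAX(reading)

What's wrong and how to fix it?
Bug: MAX(reading) on the right of the comparison is an aggregate-in-WHERE error

Fix: Compute the overall MAX in a subquery, then take MAX of rows below it

Corrected query:
SELECT MAX(reading) FROM sensors WHERE reading < (SELECT MAX(reading) FROM sensors)

Result:
MAX(reading)
------------
97.3        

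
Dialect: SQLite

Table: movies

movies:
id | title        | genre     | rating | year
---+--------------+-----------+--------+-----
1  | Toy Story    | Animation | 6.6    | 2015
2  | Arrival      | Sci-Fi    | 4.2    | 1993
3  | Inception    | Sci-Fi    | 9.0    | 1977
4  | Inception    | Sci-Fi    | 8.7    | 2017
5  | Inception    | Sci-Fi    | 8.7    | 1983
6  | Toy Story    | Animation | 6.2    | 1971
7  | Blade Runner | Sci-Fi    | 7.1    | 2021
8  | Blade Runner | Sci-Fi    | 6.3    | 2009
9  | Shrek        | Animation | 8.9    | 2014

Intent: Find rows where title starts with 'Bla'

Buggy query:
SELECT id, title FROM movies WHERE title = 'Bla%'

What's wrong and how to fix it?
Bug: '=' compares the literal string including the % character; pattern matching needs LIKE

Fix: Use LIKE for wildcard pattern matching

Corrected query:
SELECT id, title FROM movies WHERE title LIKE 'Bla%'

Result:
id | title       
---+-------------
7  | Blade Runner
8  | Blade Runner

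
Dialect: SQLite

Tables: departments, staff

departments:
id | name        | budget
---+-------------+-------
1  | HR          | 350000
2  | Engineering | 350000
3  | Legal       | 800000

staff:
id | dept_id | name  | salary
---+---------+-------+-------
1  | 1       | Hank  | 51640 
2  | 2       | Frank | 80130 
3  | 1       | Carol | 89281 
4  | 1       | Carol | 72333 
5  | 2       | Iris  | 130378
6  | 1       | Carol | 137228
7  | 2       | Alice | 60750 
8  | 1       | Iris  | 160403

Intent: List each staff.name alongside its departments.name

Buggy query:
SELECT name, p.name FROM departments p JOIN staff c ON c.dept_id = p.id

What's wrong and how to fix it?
Bug: Both tables have a 'name' column; the unqualified reference is ambiguous

Fix: Prefix ambiguous columns with the table alias

Corrected query:
SELECT c.name, p.name FROM departments p JOIN staff c ON c.dept_id = p.id

Result:
name  | name       
------+------------
Hank  | HR         
Frank | Engineering
Carol | HR         
Carol | HR         
Iris  | Engineering
Carol | HR         
Alice | Engineering
Iris  | HR         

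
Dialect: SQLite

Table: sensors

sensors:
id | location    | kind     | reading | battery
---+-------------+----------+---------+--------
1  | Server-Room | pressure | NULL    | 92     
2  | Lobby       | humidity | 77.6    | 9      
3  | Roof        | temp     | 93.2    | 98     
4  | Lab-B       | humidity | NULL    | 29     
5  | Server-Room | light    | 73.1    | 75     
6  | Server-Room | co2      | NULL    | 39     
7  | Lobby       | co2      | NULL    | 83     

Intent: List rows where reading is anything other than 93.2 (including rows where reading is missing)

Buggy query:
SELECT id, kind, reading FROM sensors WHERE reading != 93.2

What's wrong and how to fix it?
Bug: Inequality against NULL is unknown, not true; rows with NULL are dropped

Fix: Add an explicit OR reading IS NULL to include the missing-value rows

Corrected query:
SELECT id, kind, reading FROM sensors WHERE reading != 93.2 OR reading IS NULL

Result:
id | kind     | reading
---+----------+--------
1  | pressure | NULL   
2  | humidity | 77.6   
4  | humidity | NULL   
5  | light    | 73.1   
6  | co2      | NULL   
7  | co2      | NULL   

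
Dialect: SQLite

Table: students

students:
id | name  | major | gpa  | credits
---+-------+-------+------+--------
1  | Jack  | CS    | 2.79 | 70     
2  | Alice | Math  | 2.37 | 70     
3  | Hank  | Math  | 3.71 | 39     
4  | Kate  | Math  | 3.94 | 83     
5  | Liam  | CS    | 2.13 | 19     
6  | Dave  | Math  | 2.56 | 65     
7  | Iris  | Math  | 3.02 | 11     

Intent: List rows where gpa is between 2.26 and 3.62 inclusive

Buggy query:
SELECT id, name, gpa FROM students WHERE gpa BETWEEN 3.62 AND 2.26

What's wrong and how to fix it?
Bug: The bounds are reversed; BETWEEN a AND b requires a <= b to match anything

Fix: Write BETWEEN 2.26 AND 3.62

Corrected query:
SELECT id, name, gpa FROM students WHERE gpa BETWEEN 2.26 AND 3.62

Result:
id | name  | gpa 
---+-------+-----
1  | Jack  | 2.79
2  | Alice | 2.37
6  | Dave  | 2.56
7  | Iris  | 3.02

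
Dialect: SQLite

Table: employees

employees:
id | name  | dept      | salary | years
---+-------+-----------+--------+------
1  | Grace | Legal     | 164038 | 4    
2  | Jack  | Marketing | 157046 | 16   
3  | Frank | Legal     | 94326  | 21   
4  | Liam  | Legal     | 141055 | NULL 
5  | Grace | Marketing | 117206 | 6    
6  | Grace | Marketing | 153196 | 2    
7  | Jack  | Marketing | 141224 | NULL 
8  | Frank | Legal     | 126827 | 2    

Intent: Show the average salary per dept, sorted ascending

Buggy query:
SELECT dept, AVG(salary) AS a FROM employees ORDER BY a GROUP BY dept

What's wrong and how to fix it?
Bug: ORDER BY appears before GROUP BY; SQL clause order requires GROUP BY first

Fix: Reorder: SELECT … FROM … GROUP BY … ORDER BY …

Corrected query:
SELECT dept, AVG(salary) AS a FROM employees GROUP BY dept ORDER BY a

Result:
dept      | a       
----------+---------
Legal     | 131561.5
Marketing | 142168  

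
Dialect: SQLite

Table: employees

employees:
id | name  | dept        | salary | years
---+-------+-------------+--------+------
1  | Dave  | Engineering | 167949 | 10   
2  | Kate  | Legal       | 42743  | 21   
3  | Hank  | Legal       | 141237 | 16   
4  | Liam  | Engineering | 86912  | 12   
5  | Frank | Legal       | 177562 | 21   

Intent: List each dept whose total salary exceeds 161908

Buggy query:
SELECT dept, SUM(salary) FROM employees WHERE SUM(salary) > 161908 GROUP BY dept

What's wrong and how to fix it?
Bug: Aggregate functions cannot appear in a WHERE clause

Fix: Move the aggregate condition to a HAVING clause

Corrected query:
SELECT dept, SUM(salary) FROM employees GROUP BY dept HAVING SUM(salary) > 161908

Result:
dept        | SUM(salary)
------------+------------
Engineering | 254861     
Legal       | 361542     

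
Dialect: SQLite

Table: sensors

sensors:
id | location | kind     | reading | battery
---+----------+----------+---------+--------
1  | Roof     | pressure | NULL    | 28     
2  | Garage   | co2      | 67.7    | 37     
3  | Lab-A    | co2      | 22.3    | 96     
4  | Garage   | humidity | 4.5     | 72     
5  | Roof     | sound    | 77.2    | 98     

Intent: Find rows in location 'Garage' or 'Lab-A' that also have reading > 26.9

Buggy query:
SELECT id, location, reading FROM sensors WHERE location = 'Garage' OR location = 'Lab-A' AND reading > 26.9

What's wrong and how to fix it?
Bug: Without parentheses, AND is evaluated before OR, so the reading filter only applies to the 'Lab-A' branch

Fix: Add parentheses around the OR so the AND applies to both alternatives

Corrected query:
SELECT id, location, reading FROM sensors WHERE (location = 'Garage' OR location = 'Lab-A') AND reading > 26.9

Result:
id | location | reading
---+----------+--------
2  | Garage   | 67.7   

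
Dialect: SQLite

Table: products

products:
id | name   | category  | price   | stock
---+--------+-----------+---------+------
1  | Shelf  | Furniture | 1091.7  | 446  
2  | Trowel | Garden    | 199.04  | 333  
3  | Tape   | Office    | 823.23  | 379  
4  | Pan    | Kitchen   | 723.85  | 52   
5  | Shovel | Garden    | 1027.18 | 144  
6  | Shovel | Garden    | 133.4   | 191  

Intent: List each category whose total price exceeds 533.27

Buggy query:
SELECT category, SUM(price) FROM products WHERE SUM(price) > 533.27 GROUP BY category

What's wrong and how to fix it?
Bug: WHERE runs before GROUP BY, so aggregates aren't available there

Fix: Use HAVING (which filters groups after aggregation) instead of WHERE

Corrected query:
SELECT category, SUM(price) FROM products GROUP BY category HAVING SUM(price) > 533.27

Result:
category  | SUM(price)
----------+-----------
Furniture | 1091.7    
Garden    | 1359.62   
Kitchen   | 723.85    
Office    | 823.23    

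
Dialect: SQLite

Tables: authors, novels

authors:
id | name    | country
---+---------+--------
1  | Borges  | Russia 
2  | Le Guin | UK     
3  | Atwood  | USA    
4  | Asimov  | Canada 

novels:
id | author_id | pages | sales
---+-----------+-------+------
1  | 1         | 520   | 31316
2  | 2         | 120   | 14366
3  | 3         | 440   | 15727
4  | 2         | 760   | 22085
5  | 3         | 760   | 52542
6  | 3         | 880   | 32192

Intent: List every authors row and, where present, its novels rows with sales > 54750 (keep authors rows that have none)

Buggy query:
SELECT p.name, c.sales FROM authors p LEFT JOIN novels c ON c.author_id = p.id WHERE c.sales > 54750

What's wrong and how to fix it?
Bug: A WHERE condition on the right-hand table after LEFT JOIN drops unmatched parents

Fix: Put 'c.sales > 54750' in the JOIN's ON clause instead of WHERE

Corrected query:
SELECT p.name, c.sales FROM authors p LEFT JOIN novels c ON c.author_id = p.id AND c.sales > 54750

Result:
name    | sales
--------+------
Borges  | NULL 
Le Guin | NULL 
Atwood  | NULL 
Asimov  | NULL 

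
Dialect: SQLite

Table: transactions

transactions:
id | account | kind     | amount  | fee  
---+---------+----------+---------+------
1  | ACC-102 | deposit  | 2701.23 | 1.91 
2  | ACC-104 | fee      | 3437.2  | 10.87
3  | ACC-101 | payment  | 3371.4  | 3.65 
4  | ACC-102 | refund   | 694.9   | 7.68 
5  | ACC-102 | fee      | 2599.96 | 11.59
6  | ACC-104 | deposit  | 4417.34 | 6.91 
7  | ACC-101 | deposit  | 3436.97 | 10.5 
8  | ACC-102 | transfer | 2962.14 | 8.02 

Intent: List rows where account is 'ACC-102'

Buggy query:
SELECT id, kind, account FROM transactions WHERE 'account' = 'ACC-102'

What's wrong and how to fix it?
Bug: Single quotes denote string literals in SQL; the column name is being compared as a constant string

Fix: Remove the quotes around the column name (or use double quotes for an identifier)

Corrected query:
SELECT id, kind, account FROM transactions WHERE account = 'ACC-102'

Result:
id | kind     | account
---+----------+--------
1  | deposit  | ACC-102
4  | refund   | ACC-102
5  | fee      | ACC-102
8  | transfer | ACC-102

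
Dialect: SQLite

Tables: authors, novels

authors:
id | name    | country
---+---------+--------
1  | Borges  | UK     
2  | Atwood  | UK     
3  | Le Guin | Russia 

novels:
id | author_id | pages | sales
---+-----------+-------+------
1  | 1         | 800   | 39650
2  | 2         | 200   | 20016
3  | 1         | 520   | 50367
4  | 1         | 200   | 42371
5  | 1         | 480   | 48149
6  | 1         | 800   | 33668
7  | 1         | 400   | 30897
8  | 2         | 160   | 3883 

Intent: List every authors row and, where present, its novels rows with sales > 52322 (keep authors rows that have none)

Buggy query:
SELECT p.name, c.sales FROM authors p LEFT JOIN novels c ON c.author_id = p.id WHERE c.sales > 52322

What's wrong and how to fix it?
Bug: Filtering c.sales in WHERE discards the NULL rows produced by LEFT JOIN, turning it into an inner join

Fix: Put 'c.sales > 52322' in the JOIN's ON clause instead of WHERE

Corrected query:
SELECT p.name, c.sales FROM authors p LEFT JOIN novels c ON c.author_id = p.id AND c.sales > 52322

Result:
name    | sales
--------+------
Borges  | NULL 
Atwood  | NULL 
Le Guin | NULL 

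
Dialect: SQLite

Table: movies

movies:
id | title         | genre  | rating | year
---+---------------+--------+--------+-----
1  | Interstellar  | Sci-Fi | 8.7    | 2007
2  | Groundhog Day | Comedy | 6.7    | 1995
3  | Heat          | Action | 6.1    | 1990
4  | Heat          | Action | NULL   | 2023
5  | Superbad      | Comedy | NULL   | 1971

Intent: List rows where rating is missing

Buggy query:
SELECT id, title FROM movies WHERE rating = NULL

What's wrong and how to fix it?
Bug: Comparing to NULL with '=' never matches; NULL = NULL is unknown, not true

Fix: Replace '= NULL' with 'IS NULL'

Corrected query:
SELECT id, title FROM movies WHERE rating IS NULL

Result:
id | title   
---+---------
4  | Heat    
5  | Superbad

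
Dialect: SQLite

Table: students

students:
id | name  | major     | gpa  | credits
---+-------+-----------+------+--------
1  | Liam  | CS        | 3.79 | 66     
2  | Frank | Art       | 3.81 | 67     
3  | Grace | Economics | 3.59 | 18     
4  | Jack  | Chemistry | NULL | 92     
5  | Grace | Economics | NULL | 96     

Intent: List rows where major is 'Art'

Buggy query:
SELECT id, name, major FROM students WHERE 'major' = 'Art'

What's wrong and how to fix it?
Bug: Single quotes denote string literals in SQL; the column name is being compared as a constant string

Fix: Reference the column as major without single quotes

Corrected query:
SELECT id, name, major FROM students WHERE major = 'Art'

Result:
id | name  | major
---+-------+------
2  | Frank | Art  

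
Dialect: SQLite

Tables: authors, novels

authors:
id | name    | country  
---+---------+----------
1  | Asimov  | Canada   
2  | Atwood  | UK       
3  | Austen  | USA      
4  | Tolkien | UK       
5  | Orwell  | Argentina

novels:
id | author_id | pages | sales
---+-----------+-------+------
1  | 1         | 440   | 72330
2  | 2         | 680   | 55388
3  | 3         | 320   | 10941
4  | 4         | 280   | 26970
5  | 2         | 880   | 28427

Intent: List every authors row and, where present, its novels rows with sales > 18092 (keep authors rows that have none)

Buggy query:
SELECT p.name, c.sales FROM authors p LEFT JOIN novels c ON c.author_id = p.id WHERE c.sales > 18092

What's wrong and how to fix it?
Bug: A WHERE condition on the right-hand table after LEFT JOIN drops unmatched parents

Fix: Put 'c.sales > 18092' in the JOIN's ON clause instead of WHERE

Corrected query:
SELECT p.name, c.sales FROM authors p LEFT JOIN novels c ON c.author_id = p.id AND c.sales > 18092

Result:
name    | sales
--------+------
Asimov  | 72330
Atwood  | 28427
Atwood  | 55388
Austen  | NULL 
Tolkien | 26970
Orwell  | NULL 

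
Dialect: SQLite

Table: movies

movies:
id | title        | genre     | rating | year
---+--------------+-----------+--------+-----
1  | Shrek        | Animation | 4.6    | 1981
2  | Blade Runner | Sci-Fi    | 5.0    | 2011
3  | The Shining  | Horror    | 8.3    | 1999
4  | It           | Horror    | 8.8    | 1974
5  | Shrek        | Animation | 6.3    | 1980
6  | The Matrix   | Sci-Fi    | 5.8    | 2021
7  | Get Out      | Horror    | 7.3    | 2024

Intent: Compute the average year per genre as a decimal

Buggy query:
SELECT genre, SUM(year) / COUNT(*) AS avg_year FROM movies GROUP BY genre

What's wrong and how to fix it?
Bug: Both operands are integers, so '/' performs integer division and truncates

Fix: Cast one side to REAL so the division keeps the fractional part

Corrected query:
SELECT genre, SUM(year) * 1.0 / COUNT(*) AS avg_year FROM movies GROUP BY genre

Result:
genre     | avg_year
----------+---------
Animation | 1980.5  
Horror    | 1999    
Sci-Fi    | 2016    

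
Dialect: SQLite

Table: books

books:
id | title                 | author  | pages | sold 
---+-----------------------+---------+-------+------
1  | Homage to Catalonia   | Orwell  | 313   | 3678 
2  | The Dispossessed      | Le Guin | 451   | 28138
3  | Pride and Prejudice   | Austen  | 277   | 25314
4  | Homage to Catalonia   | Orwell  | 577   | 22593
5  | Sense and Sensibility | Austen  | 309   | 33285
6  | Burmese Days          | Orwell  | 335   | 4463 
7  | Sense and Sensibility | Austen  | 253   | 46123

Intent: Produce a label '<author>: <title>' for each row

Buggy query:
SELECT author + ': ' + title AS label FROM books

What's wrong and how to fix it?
Bug: SQLite uses || for string concatenation; + coerces text to numbers (yielding 0)

Fix: Use the || operator for string concatenation

Corrected query:
SELECT author || ': ' || title AS label FROM books

Result:
label                        
-----------------------------
Orwell: Homage to Catalonia  
Le Guin: The Dispossessed    
Austen: Pride and Prejudice  
Orwell: Homage to Catalonia  
Austen: Sense and Sensibility
Orwell: Burmese Days         
Austen: Sense and Sensibility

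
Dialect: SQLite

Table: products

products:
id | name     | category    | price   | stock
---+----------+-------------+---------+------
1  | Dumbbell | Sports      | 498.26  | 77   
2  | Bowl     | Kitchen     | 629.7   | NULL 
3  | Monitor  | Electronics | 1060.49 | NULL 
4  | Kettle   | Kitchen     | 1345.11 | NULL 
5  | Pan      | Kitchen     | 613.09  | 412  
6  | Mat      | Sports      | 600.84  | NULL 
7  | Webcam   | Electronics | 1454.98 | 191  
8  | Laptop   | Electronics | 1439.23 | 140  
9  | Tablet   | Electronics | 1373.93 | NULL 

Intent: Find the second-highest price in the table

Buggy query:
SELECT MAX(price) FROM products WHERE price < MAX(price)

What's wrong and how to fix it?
Bug: The inner MAX is an aggregate inside WHERE, which is not allowed

Fix: Compute the overall MAX in a subquery, then take MAX of rows below it

Corrected query:
SELECT MAX(price) FROM products WHERE price < (SELECT MAX(price) FROM products)

Result:
MAX(price)
----------
1439.23   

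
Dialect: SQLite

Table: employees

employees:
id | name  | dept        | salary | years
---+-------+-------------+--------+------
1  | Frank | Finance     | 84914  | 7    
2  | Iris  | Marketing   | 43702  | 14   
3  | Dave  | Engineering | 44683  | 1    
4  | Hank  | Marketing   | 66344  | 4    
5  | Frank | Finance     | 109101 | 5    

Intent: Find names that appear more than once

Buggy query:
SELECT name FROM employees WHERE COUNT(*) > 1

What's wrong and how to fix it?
Bug: WHERE can't reference COUNT(*); aggregates are computed after WHERE

Fix: Group first, then use HAVING for the count condition

Corrected query:
SELECT name FROM employees GROUP BY name HAVING COUNT(*) > 1

Result:
name 
-----
Frank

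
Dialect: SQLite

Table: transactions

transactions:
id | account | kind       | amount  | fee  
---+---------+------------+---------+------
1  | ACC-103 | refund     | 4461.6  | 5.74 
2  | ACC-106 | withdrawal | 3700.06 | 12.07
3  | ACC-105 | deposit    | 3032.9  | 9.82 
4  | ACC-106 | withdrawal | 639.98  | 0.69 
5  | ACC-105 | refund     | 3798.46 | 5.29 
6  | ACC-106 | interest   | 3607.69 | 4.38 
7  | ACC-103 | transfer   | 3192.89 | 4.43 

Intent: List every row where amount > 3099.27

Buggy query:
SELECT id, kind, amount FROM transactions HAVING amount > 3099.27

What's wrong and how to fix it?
Bug: This is a non-aggregate query (no GROUP BY, no aggregates), so in SQLite the HAVING clause is invalid here; a row-level condition belongs in WHERE

Fix: Replace HAVING with WHERE since the condition applies to individual rows

Corrected query:
SELECT id, kind, amount FROM transactions WHERE amount > 3099.27

Result:
id | kind       | amount 
---+------------+--------
1  | refund     | 4461.6 
2  | withdrawal | 3700.06
5  | refund     | 3798.46
6  | interest   | 3607.69
7  | transfer   | 3192.89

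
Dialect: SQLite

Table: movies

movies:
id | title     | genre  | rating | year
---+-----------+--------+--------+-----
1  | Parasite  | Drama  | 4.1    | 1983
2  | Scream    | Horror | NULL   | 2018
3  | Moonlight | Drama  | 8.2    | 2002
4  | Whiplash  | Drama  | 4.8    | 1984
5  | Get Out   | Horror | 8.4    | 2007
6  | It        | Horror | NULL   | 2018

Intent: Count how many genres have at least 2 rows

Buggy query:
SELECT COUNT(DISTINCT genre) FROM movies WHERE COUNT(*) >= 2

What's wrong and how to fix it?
Bug: WHERE filters individual rows, not groups, so a group-level COUNT is invalid there

Fix: Group first with HAVING COUNT(*) >= 2, then COUNT the resulting groups

Corrected query:
SELECT COUNT(*) FROM (SELECT genre FROM movies GROUP BY genre HAVING COUNT(*) >= 2)

Result:
COUNT(*)
--------
2       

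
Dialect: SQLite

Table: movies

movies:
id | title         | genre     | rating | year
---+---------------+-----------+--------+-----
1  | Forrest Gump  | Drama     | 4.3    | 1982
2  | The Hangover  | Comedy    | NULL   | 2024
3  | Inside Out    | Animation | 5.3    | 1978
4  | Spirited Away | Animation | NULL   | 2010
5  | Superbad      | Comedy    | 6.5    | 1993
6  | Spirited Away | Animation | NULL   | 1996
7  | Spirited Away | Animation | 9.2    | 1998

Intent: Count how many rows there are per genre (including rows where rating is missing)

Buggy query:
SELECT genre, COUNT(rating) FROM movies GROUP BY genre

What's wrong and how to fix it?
Bug: COUNT(column) counts non-NULL values only; rows with NULL rating aren't counted

Fix: Use COUNT(*) to count all rows regardless of NULL

Corrected query:
SELECT genre, COUNT(*) FROM movies GROUP BY genre

Result:
genre     | COUNT(*)
----------+---------
Animation | 4       
Comedy    | 2       
Drama     | 1       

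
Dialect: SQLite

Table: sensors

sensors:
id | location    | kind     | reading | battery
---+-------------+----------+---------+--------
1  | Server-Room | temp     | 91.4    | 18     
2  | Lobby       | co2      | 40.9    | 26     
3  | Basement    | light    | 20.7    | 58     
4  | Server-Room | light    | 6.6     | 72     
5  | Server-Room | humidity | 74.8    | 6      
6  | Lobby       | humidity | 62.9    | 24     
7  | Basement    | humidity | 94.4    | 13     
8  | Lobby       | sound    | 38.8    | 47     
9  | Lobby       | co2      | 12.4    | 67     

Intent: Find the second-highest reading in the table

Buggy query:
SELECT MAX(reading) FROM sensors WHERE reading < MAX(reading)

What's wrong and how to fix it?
Bug: MAX(reading) on the right of the comparison is an aggregate-in-WHERE error

Fix: Compute the overall MAX in a subquery, then take MAX of rows below it

Corrected query:
SELECT MAX(reading) FROM sensors WHERE reading < (SELECT MAX(reading) FROM sensors)

Result:
MAX(reading)
------------
91.4        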